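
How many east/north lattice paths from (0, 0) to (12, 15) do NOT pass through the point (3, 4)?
Number of paths = 11505260

Total paths from (0, 0) to (12, 15): C(27, 12) = 17383860. Paths through (3, 4): (paths (0, 0) → (3, 4)) × (paths (3, 4) → (12, 15)) = C(7, 3) · C(20, 9) = 35 · 167960 = 5878600. Avoidance count = 17383860 − 5878600 = 11505260.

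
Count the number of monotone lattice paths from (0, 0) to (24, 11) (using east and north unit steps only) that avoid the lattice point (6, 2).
Number of paths = 285994800

Total paths from (0, 0) to (24, 11): C(35, 24) = 417225900. Paths through (6, 2): (paths (0, 0) → (6, 2)) × (paths (6, 2) → (24, 11)) = C(8, 6) · C(27, 18) = 28 · 4686825 = 131231100. Avoidance count = 417225900 − 131231100 = 285994800.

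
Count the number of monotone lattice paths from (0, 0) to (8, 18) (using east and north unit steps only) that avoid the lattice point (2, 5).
Number of paths = 992503

Total paths from (0, 0) to (8, 18): C(26, 8) = 1562275. Paths through (2, 5): (paths (0, 0) → (2, 5)) × (paths (2, 5) → (8, 18)) = C(7, 2) · C(19, 6) = 21 · 27132 = 569772. Avoidance count = 1562275 − 569772 = 992503.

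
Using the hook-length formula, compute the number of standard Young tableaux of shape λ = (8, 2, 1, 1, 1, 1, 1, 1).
# SYT of shape (8, 2, 1, 1, 1, 1, 1, 1) = 42042

Hook-length formula: f^λ = n! / Π hook(c), product over all cells c of the Young diagram. For λ = (8, 2, 1, 1, 1, 1, 1, 1), n = 16 boxes. Hook lengths by row (left-to-right, top-to-bottom): [15, 8, 6, 5, 4, 3, 2, 1]; [8, 1]; [6]; [5]; [4]; [3]; [2]; [1]. Product of hooks = 497664000. So f^λ = 16! / 497664000 = 20922789888000 / 497664000 = 42042.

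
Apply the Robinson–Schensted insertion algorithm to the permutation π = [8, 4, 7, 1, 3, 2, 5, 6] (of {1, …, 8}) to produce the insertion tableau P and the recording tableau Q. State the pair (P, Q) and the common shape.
P = [1, 2, 5, 6] / [3, 7] / [4] / [8];  Q = [1, 3, 7, 8] / [2, 5] / [4] / [6];  common shape = (4, 2, 1, 1)

Row-insert the values π_1, π_2, … into P one at a time, bumping the leftmost entry strictly greater than the inserted value down to the next row. The recording tableau Q records, in position (i, j), the step at which that cell was added to P.
  Insert 8 (step 1): P = [8];  Q = [1]
  Insert 4 (step 2): P = [4] / [8];  Q = [1] / [2]
  Insert 7 (step 3): P = [4, 7] / [8];  Q = [1, 3] / [2]
  Insert 1 (step 4): P = [1, 7] / [4] / [8];  Q = [1, 3] / [2] / [4]
  Insert 3 (step 5): P = [1, 3] / [4, 7] / [8];  Q = [1, 3] / [2, 5] / [4]
  Insert 2 (step 6): P = [1, 2] / [3, 7] / [4] / [8];  Q = [1, 3] / [2, 5] / [4] / [6]
  Insert 5 (step 7): P = [1, 2, 5] / [3, 7] / [4] / [8];  Q = [1, 3, 7] / [2, 5] / [4] / [6]
  Insert 6 (step 8): P = [1, 2, 5, 6] / [3, 7] / [4] / [8];  Q = [1, 3, 7, 8] / [2, 5] / [4] / [6]
Final shape: (4, 2, 1, 1).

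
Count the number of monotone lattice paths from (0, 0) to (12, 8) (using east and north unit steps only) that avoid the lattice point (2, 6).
Number of paths = 124122

Total paths from (0, 0) to (12, 8): C(20, 12) = 125970. Paths through (2, 6): (paths (0, 0) → (2, 6)) × (paths (2, 6) → (12, 8)) = C(8, 2) · C(12, 10) = 28 · 66 = 1848. Avoidance count = 125970 − 1848 = 124122.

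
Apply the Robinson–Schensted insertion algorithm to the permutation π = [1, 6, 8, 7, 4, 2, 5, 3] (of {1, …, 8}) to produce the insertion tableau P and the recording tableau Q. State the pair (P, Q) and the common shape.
P = [1, 2, 3] / [4, 5] / [6, 7] / [8];  Q = [1, 2, 3] / [4, 7] / [5, 8] / [6];  common shape = (3, 2, 2, 1)

Row-insert the values π_1, π_2, … into P one at a time, bumping the leftmost entry strictly greater than the inserted value down to the next row. The recording tableau Q records, in position (i, j), the step at which that cell was added to P.
  Insert 1 (step 1): P = [1];  Q = [1]
  Insert 6 (step 2): P = [1, 6];  Q = [1, 2]
  Insert 8 (step 3): P = [1, 6, 8];  Q = [1, 2, 3]
  Insert 7 (step 4): P = [1, 6, 7] / [8];  Q = [1, 2, 3] / [4]
  Insert 4 (step 5): P = [1, 4, 7] / [6] / [8];  Q = [1, 2, 3] / [4] / [5]
  Insert 2 (step 6): P = [1, 2, 7] / [4] / [6] / [8];  Q = [1, 2, 3] / [4] / [5] / [6]
  Insert 5 (step 7): P = [1, 2, 5] / [4, 7] / [6] / [8];  Q = [1, 2, 3] / [4, 7] / [5] / [6]
  Insert 3 (step 8): P = [1, 2, 3] / [4, 5] / [6, 7] / [8];  Q = [1, 2, 3] / [4, 7] / [5, 8] / [6]
Final shape: (3, 2, 2, 1).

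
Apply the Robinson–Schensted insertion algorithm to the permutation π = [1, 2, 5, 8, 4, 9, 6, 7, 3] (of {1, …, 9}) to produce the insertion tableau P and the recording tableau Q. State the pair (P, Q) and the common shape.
P = [1, 2, 3, 6, 7] / [4, 8, 9] / [5];  Q = [1, 2, 3, 4, 6] / [5, 7, 8] / [9];  common shape = (5, 3, 1)

Row-insert the values π_1, π_2, … into P one at a time, bumping the leftmost entry strictly greater than the inserted value down to the next row. The recording tableau Q records, in position (i, j), the step at which that cell was added to P.
  Insert 1 (step 1): P = [1];  Q = [1]
  Insert 2 (step 2): P = [1, 2];  Q = [1, 2]
  Insert 5 (step 3): P = [1, 2, 5];  Q = [1, 2, 3]
  Insert 8 (step 4): P = [1, 2, 5, 8];  Q = [1, 2, 3, 4]
  Insert 4 (step 5): P = [1, 2, 4, 8] / [5];  Q = [1, 2, 3, 4] / [5]
  Insert 9 (step 6): P = [1, 2, 4, 8, 9] / [5];  Q = [1, 2, 3, 4, 6] / [5]
  Insert 6 (step 7): P = [1, 2, 4, 6, 9] / [5, 8];  Q = [1, 2, 3, 4, 6] / [5, 7]
  Insert 7 (step 8): P = [1, 2, 4, 6, 7] / [5, 8, 9];  Q = [1, 2, 3, 4, 6] / [5, 7, 8]
  Insert 3 (step 9): P = [1, 2, 3, 6, 7] / [4, 8, 9] / [5];  Q = [1, 2, 3, 4, 6] / [5, 7, 8] / [9]
Final shape: (5, 3, 1).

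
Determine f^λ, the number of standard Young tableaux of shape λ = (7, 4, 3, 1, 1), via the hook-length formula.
# SYT of shape (7, 4, 3, 1, 1) = 673920

Hook-length formula: f^λ = n! / Π hook(c), product over all cells c of the Young diagram. For λ = (7, 4, 3, 1, 1), n = 16 boxes. Hook lengths by row (left-to-right, top-to-bottom): [11, 8, 7, 5, 3, 2, 1]; [7, 4, 3, 1]; [5, 2, 1]; [2]; [1]. Product of hooks = 31046400. So f^λ = 16! / 31046400 = 20922789888000 / 31046400 = 673920.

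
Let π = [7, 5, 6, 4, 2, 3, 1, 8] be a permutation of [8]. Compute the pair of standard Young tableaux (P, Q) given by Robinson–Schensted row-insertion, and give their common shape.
P = [1, 3, 8] / [2, 6] / [4] / [5] / [7];  Q = [1, 3, 8] / [2, 6] / [4] / [5] / [7];  common shape = (3, 2, 1, 1, 1)

Row-insert the values π_1, π_2, … into P one at a time, bumping the leftmost entry strictly greater than the inserted value down to the next row. The recording tableau Q records, in position (i, j), the step at which that cell was added to P.
  Insert 7 (step 1): P = [7];  Q = [1]
  Insert 5 (step 2): P = [5] / [7];  Q = [1] / [2]
  Insert 6 (step 3): P = [5, 6] / [7];  Q = [1, 3] / [2]
  Insert 4 (step 4): P = [4, 6] / [5] / [7];  Q = [1, 3] / [2] / [4]
  Insert 2 (step 5): P = [2, 6] / [4] / [5] / [7];  Q = [1, 3] / [2] / [4] / [5]
  Insert 3 (step 6): P = [2, 3] / [4, 6] / [5] / [7];  Q = [1, 3] / [2, 6] / [4] / [5]
  Insert 1 (step 7): P = [1, 3] / [2, 6] / [4] / [5] / [7];  Q = [1, 3] / [2, 6] / [4] / [5] / [7]
  Insert 8 (step 8): P = [1, 3, 8] / [2, 6] / [4] / [5] / [7];  Q = [1, 3, 8] / [2, 6] / [4] / [5] / [7]
Final shape: (3, 2, 1, 1, 1).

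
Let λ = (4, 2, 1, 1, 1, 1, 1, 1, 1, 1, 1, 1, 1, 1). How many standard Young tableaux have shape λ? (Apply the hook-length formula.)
# SYT of shape (4, 2, 1, 1, 1, 1, 1, 1, 1, 1, 1, 1, 1, 1) = 7020

Hook-length formula: f^λ = n! / Π hook(c), product over all cells c of the Young diagram. For λ = (4, 2, 1, 1, 1, 1, 1, 1, 1, 1, 1, 1, 1, 1), n = 18 boxes. Hook lengths by row (left-to-right, top-to-bottom): [17, 4, 2, 1]; [14, 1]; [12]; [11]; [10]; [9]; [8]; [7]; [6]; [5]; [4]; [3]; [2]; [1]. Product of hooks = 912019046400. So f^λ = 18! / 912019046400 = 6402373705728000 / 912019046400 = 7020.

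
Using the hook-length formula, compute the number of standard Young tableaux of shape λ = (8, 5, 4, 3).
# SYT of shape (8, 5, 4, 3) = 51597312

Hook-length formula: f^λ = n! / Π hook(c), product over all cells c of the Young diagram. For λ = (8, 5, 4, 3), n = 20 boxes. Hook lengths by row (left-to-right, top-to-bottom): [11, 10, 9, 7, 5, 3, 2, 1]; [7, 6, 5, 3, 1]; [5, 4, 3, 1]; [3, 2, 1]. Product of hooks = 47151720000. So f^λ = 20! / 47151720000 = 2432902008176640000 / 47151720000 = 51597312.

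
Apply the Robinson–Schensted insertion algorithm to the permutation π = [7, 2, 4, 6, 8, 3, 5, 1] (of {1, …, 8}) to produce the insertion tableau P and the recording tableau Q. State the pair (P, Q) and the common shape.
P = [1, 3, 5, 8] / [2, 6] / [4] / [7];  Q = [1, 3, 4, 5] / [2, 7] / [6] / [8];  common shape = (4, 2, 1, 1)

Row-insert the values π_1, π_2, … into P one at a time, bumping the leftmost entry strictly greater than the inserted value down to the next row. The recording tableau Q records, in position (i, j), the step at which that cell was added to P.
  Insert 7 (step 1): P = [7];  Q = [1]
  Insert 2 (step 2): P = [2] / [7];  Q = [1] / [2]
  Insert 4 (step 3): P = [2, 4] / [7];  Q = [1, 3] / [2]
  Insert 6 (step 4): P = [2, 4, 6] / [7];  Q = [1, 3, 4] / [2]
  Insert 8 (step 5): P = [2, 4, 6, 8] / [7];  Q = [1, 3, 4, 5] / [2]
  Insert 3 (step 6): P = [2, 3, 6, 8] / [4] / [7];  Q = [1, 3, 4, 5] / [2] / [6]
  Insert 5 (step 7): P = [2, 3, 5, 8] / [4, 6] / [7];  Q = [1, 3, 4, 5] / [2, 7] / [6]
  Insert 1 (step 8): P = [1, 3, 5, 8] / [2, 6] / [4] / [7];  Q = [1, 3, 4, 5] / [2, 7] / [6] / [8]
Final shape: (4, 2, 1, 1).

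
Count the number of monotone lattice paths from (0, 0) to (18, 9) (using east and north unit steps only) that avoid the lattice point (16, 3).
Number of paths = 4659693

Total paths from (0, 0) to (18, 9): C(27, 18) = 4686825. Paths through (16, 3): (paths (0, 0) → (16, 3)) × (paths (16, 3) → (18, 9)) = C(19, 16) · C(8, 2) = 969 · 28 = 27132. Avoidance count = 4686825 − 27132 = 4659693.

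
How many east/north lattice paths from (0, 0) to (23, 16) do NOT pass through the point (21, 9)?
Number of paths = 37196203590

Total paths from (0, 0) to (23, 16): C(39, 23) = 37711260990. Paths through (21, 9): (paths (0, 0) → (21, 9)) × (paths (21, 9) → (23, 16)) = C(30, 21) · C(9, 2) = 14307150 · 36 = 515057400. Avoidance count = 37711260990 − 515057400 = 37196203590.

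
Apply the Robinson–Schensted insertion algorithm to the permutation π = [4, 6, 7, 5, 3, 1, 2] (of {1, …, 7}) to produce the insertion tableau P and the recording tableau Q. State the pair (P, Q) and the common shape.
P = [1, 2, 7] / [3, 5] / [4] / [6];  Q = [1, 2, 3] / [4, 7] / [5] / [6];  common shape = (3, 2, 1, 1)

Row-insert the values π_1, π_2, … into P one at a time, bumping the leftmost entry strictly greater than the inserted value down to the next row. The recording tableau Q records, in position (i, j), the step at which that cell was added to P.
  Insert 4 (step 1): P = [4];  Q = [1]
  Insert 6 (step 2): P = [4, 6];  Q = [1, 2]
  Insert 7 (step 3): P = [4, 6, 7];  Q = [1, 2, 3]
  Insert 5 (step 4): P = [4, 5, 7] / [6];  Q = [1, 2, 3] / [4]
  Insert 3 (step 5): P = [3, 5, 7] / [4] / [6];  Q = [1, 2, 3] / [4] / [5]
  Insert 1 (step 6): P = [1, 5, 7] / [3] / [4] / [6];  Q = [1, 2, 3] / [4] / [5] / [6]
  Insert 2 (step 7): P = [1, 2, 7] / [3, 5] / [4] / [6];  Q = [1, 2, 3] / [4, 7] / [5] / [6]
Final shape: (3, 2, 1, 1).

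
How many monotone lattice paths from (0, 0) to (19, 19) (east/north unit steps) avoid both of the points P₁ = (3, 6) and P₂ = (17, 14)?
Number of paths = 24639936195

Inclusion–exclusion. Total paths: C(38, 19) = 35345263800. Through P₁: C(9, 3)·C(29, 16) = 5700568860. Through P₂: C(31, 17)·C(7, 2) = 5568833025. Since P₁ is strictly southwest of P₂, a monotone path through both must visit P₁ then P₂; paths through both = C(9, 3)·C(22, 14)·C(7, 2) = 564074280. Avoid both = 35345263800 − 5700568860 − 5568833025 + 564074280 = 24639936195.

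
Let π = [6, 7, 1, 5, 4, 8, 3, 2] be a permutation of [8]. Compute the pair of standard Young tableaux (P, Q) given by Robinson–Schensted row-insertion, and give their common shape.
P = [1, 2, 8] / [3, 7] / [4] / [5] / [6];  Q = [1, 2, 6] / [3, 4] / [5] / [7] / [8];  common shape = (3, 2, 1, 1, 1)

Row-insert the values π_1, π_2, … into P one at a time, bumping the leftmost entry strictly greater than the inserted value down to the next row. The recording tableau Q records, in position (i, j), the step at which that cell was added to P.
  Insert 6 (step 1): P = [6];  Q = [1]
  Insert 7 (step 2): P = [6, 7];  Q = [1, 2]
  Insert 1 (step 3): P = [1, 7] / [6];  Q = [1, 2] / [3]
  Insert 5 (step 4): P = [1, 5] / [6, 7];  Q = [1, 2] / [3, 4]
  Insert 4 (step 5): P = [1, 4] / [5, 7] / [6];  Q = [1, 2] / [3, 4] / [5]
  Insert 8 (step 6): P = [1, 4, 8] / [5, 7] / [6];  Q = [1, 2, 6] / [3, 4] / [5]
  Insert 3 (step 7): P = [1, 3, 8] / [4, 7] / [5] / [6];  Q = [1, 2, 6] / [3, 4] / [5] / [7]
  Insert 2 (step 8): P = [1, 2, 8] / [3, 7] / [4] / [5] / [6];  Q = [1, 2, 6] / [3, 4] / [5] / [7] / [8]
Final shape: (3, 2, 1, 1, 1).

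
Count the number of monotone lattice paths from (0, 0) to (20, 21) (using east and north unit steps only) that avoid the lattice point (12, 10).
Number of paths = 220254139248

Total paths from (0, 0) to (20, 21): C(41, 20) = 269128937220. Paths through (12, 10): (paths (0, 0) → (12, 10)) × (paths (12, 10) → (20, 21)) = C(22, 12) · C(19, 8) = 646646 · 75582 = 48874797972. Avoidance count = 269128937220 − 48874797972 = 220254139248.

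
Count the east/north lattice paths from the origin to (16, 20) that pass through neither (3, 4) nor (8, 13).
Number of paths = 4074077385

Inclusion–exclusion. Total paths: C(36, 16) = 7307872110. Through P₁: C(7, 3)·C(29, 13) = 2375237025. Through P₂: C(21, 8)·C(15, 8) = 1309458150. Since P₁ is strictly southwest of P₂, a monotone path through both must visit P₁ then P₂; paths through both = C(7, 3)·C(14, 5)·C(15, 8) = 450900450. Avoid both = 7307872110 − 2375237025 − 1309458150 + 450900450 = 4074077385.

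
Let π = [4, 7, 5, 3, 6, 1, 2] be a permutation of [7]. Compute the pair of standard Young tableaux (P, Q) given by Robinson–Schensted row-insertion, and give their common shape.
P = [1, 2, 6] / [3, 5] / [4] / [7];  Q = [1, 2, 5] / [3, 7] / [4] / [6];  common shape = (3, 2, 1, 1)

Row-insert the values π_1, π_2, … into P one at a time, bumping the leftmost entry strictly greater than the inserted value down to the next row. The recording tableau Q records, in position (i, j), the step at which that cell was added to P.
  Insert 4 (step 1): P = [4];  Q = [1]
  Insert 7 (step 2): P = [4, 7];  Q = [1, 2]
  Insert 5 (step 3): P = [4, 5] / [7];  Q = [1, 2] / [3]
  Insert 3 (step 4): P = [3, 5] / [4] / [7];  Q = [1, 2] / [3] / [4]
  Insert 6 (step 5): P = [3, 5, 6] / [4] / [7];  Q = [1, 2, 5] / [3] / [4]
  Insert 1 (step 6): P = [1, 5, 6] / [3] / [4] / [7];  Q = [1, 2, 5] / [3] / [4] / [6]
  Insert 2 (step 7): P = [1, 2, 6] / [3, 5] / [4] / [7];  Q = [1, 2, 5] / [3, 7] / [4] / [6]
Final shape: (3, 2, 1, 1).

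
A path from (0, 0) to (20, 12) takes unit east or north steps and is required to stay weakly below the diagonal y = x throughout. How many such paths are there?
Number of paths = 96768360

By the reflection principle (André's argument), the number of monotone paths to (20, 12) with n ≤ m that never go above y = x is C(32, 20) − C(32, 21) = 225792840 − 129024480 = 96768360.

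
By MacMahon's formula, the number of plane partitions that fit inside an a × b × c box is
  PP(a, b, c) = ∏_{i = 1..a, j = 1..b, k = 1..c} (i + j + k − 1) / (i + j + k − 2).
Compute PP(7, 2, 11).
PP(7, 2, 11) = 200443464

Evaluate the triple product over i = 1..7, j = 1..2, k = 1..11. The factors are (2/1) · (3/2) · (4/3) · (5/4) · (6/5) · (7/6) · (8/7) · (9/8) · … (154 factors total). The numerators and denominators telescope so the product is an integer; carrying out the multiplication exactly gives PP(7, 2, 11) = 200443464.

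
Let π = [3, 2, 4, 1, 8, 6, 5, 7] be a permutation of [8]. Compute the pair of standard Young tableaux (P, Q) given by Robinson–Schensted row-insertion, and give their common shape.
P = [1, 4, 5, 7] / [2, 6] / [3, 8];  Q = [1, 3, 5, 8] / [2, 6] / [4, 7];  common shape = (4, 2, 2)

Row-insert the values π_1, π_2, … into P one at a time, bumping the leftmost entry strictly greater than the inserted value down to the next row. The recording tableau Q records, in position (i, j), the step at which that cell was added to P.
  Insert 3 (step 1): P = [3];  Q = [1]
  Insert 2 (step 2): P = [2] / [3];  Q = [1] / [2]
  Insert 4 (step 3): P = [2, 4] / [3];  Q = [1, 3] / [2]
  Insert 1 (step 4): P = [1, 4] / [2] / [3];  Q = [1, 3] / [2] / [4]
  Insert 8 (step 5): P = [1, 4, 8] / [2] / [3];  Q = [1, 3, 5] / [2] / [4]
  Insert 6 (step 6): P = [1, 4, 6] / [2, 8] / [3];  Q = [1, 3, 5] / [2, 6] / [4]
  Insert 5 (step 7): P = [1, 4, 5] / [2, 6] / [3, 8];  Q = [1, 3, 5] / [2, 6] / [4, 7]
  Insert 7 (step 8): P = [1, 4, 5, 7] / [2, 6] / [3, 8];  Q = [1, 3, 5, 8] / [2, 6] / [4, 7]
Final shape: (4, 2, 2).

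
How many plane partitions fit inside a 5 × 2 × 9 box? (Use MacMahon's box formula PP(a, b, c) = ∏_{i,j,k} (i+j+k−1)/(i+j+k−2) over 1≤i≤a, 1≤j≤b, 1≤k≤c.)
PP(5, 2, 9) = 1002001

Evaluate the triple product over i = 1..5, j = 1..2, k = 1..9. The factors are (2/1) · (3/2) · (4/3) · (5/4) · (6/5) · (7/6) · (8/7) · (9/8) · … (90 factors total). The numerators and denominators telescope so the product is an integer; carrying out the multiplication exactly gives PP(5, 2, 9) = 1002001.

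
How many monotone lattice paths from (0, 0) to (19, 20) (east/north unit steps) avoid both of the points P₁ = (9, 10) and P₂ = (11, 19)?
Number of paths = 51409956052

Inclusion–exclusion. Total paths: C(39, 19) = 68923264410. Through P₁: C(19, 9)·C(20, 10) = 17067389768. Through P₂: C(30, 11)·C(9, 8) = 491645700. Since P₁ is strictly southwest of P₂, a monotone path through both must visit P₁ then P₂; paths through both = C(19, 9)·C(11, 2)·C(9, 8) = 45727110. Avoid both = 68923264410 − 17067389768 − 491645700 + 45727110 = 51409956052.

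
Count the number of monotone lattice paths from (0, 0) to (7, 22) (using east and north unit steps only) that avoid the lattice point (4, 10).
Number of paths = 1105325

Total paths from (0, 0) to (7, 22): C(29, 7) = 1560780. Paths through (4, 10): (paths (0, 0) → (4, 10)) × (paths (4, 10) → (7, 22)) = C(14, 4) · C(15, 3) = 1001 · 455 = 455455. Avoidance count = 1560780 − 455455 = 1105325.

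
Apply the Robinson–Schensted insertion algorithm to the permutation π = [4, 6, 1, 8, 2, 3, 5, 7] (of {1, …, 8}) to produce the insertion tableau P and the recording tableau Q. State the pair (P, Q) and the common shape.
P = [1, 2, 3, 5, 7] / [4, 6, 8];  Q = [1, 2, 4, 7, 8] / [3, 5, 6];  common shape = (5, 3)

Row-insert the values π_1, π_2, … into P one at a time, bumping the leftmost entry strictly greater than the inserted value down to the next row. The recording tableau Q records, in position (i, j), the step at which that cell was added to P.
  Insert 4 (step 1): P = [4];  Q = [1]
  Insert 6 (step 2): P = [4, 6];  Q = [1, 2]
  Insert 1 (step 3): P = [1, 6] / [4];  Q = [1, 2] / [3]
  Insert 8 (step 4): P = [1, 6, 8] / [4];  Q = [1, 2, 4] / [3]
  Insert 2 (step 5): P = [1, 2, 8] / [4, 6];  Q = [1, 2, 4] / [3, 5]
  Insert 3 (step 6): P = [1, 2, 3] / [4, 6, 8];  Q = [1, 2, 4] / [3, 5, 6]
  Insert 5 (step 7): P = [1, 2, 3, 5] / [4, 6, 8];  Q = [1, 2, 4, 7] / [3, 5, 6]
  Insert 7 (step 8): P = [1, 2, 3, 5, 7] / [4, 6, 8];  Q = [1, 2, 4, 7, 8] / [3, 5, 6]
Final shape: (5, 3).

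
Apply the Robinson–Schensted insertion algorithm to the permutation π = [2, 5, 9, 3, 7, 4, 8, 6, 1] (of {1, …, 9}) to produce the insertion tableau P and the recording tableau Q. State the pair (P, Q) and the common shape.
P = [1, 3, 4, 6] / [2, 7, 8] / [5] / [9];  Q = [1, 2, 3, 7] / [4, 5, 8] / [6] / [9];  common shape = (4, 3, 1, 1)

Row-insert the values π_1, π_2, … into P one at a time, bumping the leftmost entry strictly greater than the inserted value down to the next row. The recording tableau Q records, in position (i, j), the step at which that cell was added to P.
  Insert 2 (step 1): P = [2];  Q = [1]
  Insert 5 (step 2): P = [2, 5];  Q = [1, 2]
  Insert 9 (step 3): P = [2, 5, 9];  Q = [1, 2, 3]
  Insert 3 (step 4): P = [2, 3, 9] / [5];  Q = [1, 2, 3] / [4]
  Insert 7 (step 5): P = [2, 3, 7] / [5, 9];  Q = [1, 2, 3] / [4, 5]
  Insert 4 (step 6): P = [2, 3, 4] / [5, 7] / [9];  Q = [1, 2, 3] / [4, 5] / [6]
  Insert 8 (step 7): P = [2, 3, 4, 8] / [5, 7] / [9];  Q = [1, 2, 3, 7] / [4, 5] / [6]
  Insert 6 (step 8): P = [2, 3, 4, 6] / [5, 7, 8] / [9];  Q = [1, 2, 3, 7] / [4, 5, 8] / [6]
  Insert 1 (step 9): P = [1, 3, 4, 6] / [2, 7, 8] / [5] / [9];  Q = [1, 2, 3, 7] / [4, 5, 8] / [6] / [9]
Final shape: (4, 3, 1, 1).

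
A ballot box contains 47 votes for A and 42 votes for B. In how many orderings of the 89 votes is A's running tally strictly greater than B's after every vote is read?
Strict-lead orderings = 2552275268894425863373200

Total orderings of the 89 votes with 47 for A: C(89, 47) = 45430499786320780368042960. By the Bertrand ballot formula (Cycle Lemma / reflection principle), the number of orderings in which A is strictly ahead of B throughout is (p − q)/(p + q) · C(p + q, p) = (47 − 42)/(47 + 42) · 45430499786320780368042960 = 2552275268894425863373200.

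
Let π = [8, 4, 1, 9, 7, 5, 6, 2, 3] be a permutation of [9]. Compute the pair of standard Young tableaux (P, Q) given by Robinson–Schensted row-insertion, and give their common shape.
P = [1, 2, 3] / [4, 5, 6] / [7, 9] / [8];  Q = [1, 4, 7] / [2, 5, 9] / [3, 6] / [8];  common shape = (3, 3, 2, 1)

Row-insert the values π_1, π_2, … into P one at a time, bumping the leftmost entry strictly greater than the inserted value down to the next row. The recording tableau Q records, in position (i, j), the step at which that cell was added to P.
  Insert 8 (step 1): P = [8];  Q = [1]
  Insert 4 (step 2): P = [4] / [8];  Q = [1] / [2]
  Insert 1 (step 3): P = [1] / [4] / [8];  Q = [1] / [2] / [3]
  Insert 9 (step 4): P = [1, 9] / [4] / [8];  Q = [1, 4] / [2] / [3]
  Insert 7 (step 5): P = [1, 7] / [4, 9] / [8];  Q = [1, 4] / [2, 5] / [3]
  Insert 5 (step 6): P = [1, 5] / [4, 7] / [8, 9];  Q = [1, 4] / [2, 5] / [3, 6]
  Insert 6 (step 7): P = [1, 5, 6] / [4, 7] / [8, 9];  Q = [1, 4, 7] / [2, 5] / [3, 6]
  Insert 2 (step 8): P = [1, 2, 6] / [4, 5] / [7, 9] / [8];  Q = [1, 4, 7] / [2, 5] / [3, 6] / [8]
  Insert 3 (step 9): P = [1, 2, 3] / [4, 5, 6] / [7, 9] / [8];  Q = [1, 4, 7] / [2, 5, 9] / [3, 6] / [8]
Final shape: (3, 3, 2, 1).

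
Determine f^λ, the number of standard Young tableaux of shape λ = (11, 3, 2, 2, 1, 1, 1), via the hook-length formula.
# SYT of shape (11, 3, 2, 2, 1, 1, 1) = 49771260

Hook-length formula: f^λ = n! / Π hook(c), product over all cells c of the Young diagram. For λ = (11, 3, 2, 2, 1, 1, 1), n = 21 boxes. Hook lengths by row (left-to-right, top-to-bottom): [17, 13, 10, 8, 7, 6, 5, 4, 3, 2, 1]; [8, 4, 1]; [6, 2]; [5, 1]; [3]; [2]; [1]. Product of hooks = 1026514944000. So f^λ = 21! / 1026514944000 = 51090942171709440000 / 1026514944000 = 49771260.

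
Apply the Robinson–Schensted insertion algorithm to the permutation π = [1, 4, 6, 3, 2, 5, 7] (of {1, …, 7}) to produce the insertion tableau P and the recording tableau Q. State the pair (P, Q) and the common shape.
P = [1, 2, 5, 7] / [3, 6] / [4];  Q = [1, 2, 3, 7] / [4, 6] / [5];  common shape = (4, 2, 1)

Row-insert the values π_1, π_2, … into P one at a time, bumping the leftmost entry strictly greater than the inserted value down to the next row. The recording tableau Q records, in position (i, j), the step at which that cell was added to P.
  Insert 1 (step 1): P = [1];  Q = [1]
  Insert 4 (step 2): P = [1, 4];  Q = [1, 2]
  Insert 6 (step 3): P = [1, 4, 6];  Q = [1, 2, 3]
  Insert 3 (step 4): P = [1, 3, 6] / [4];  Q = [1, 2, 3] / [4]
  Insert 2 (step 5): P = [1, 2, 6] / [3] / [4];  Q = [1, 2, 3] / [4] / [5]
  Insert 5 (step 6): P = [1, 2, 5] / [3, 6] / [4];  Q = [1, 2, 3] / [4, 6] / [5]
  Insert 7 (step 7): P = [1, 2, 5, 7] / [3, 6] / [4];  Q = [1, 2, 3, 7] / [4, 6] / [5]
Final shape: (4, 2, 1).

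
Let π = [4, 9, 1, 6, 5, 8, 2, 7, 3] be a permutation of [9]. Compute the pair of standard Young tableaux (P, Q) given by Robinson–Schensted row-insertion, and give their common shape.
P = [1, 2, 3] / [4, 5, 7] / [6, 8] / [9];  Q = [1, 2, 6] / [3, 4, 8] / [5, 9] / [7];  common shape = (3, 3, 2, 1)

Row-insert the values π_1, π_2, … into P one at a time, bumping the leftmost entry strictly greater than the inserted value down to the next row. The recording tableau Q records, in position (i, j), the step at which that cell was added to P.
  Insert 4 (step 1): P = [4];  Q = [1]
  Insert 9 (step 2): P = [4, 9];  Q = [1, 2]
  Insert 1 (step 3): P = [1, 9] / [4];  Q = [1, 2] / [3]
  Insert 6 (step 4): P = [1, 6] / [4, 9];  Q = [1, 2] / [3, 4]
  Insert 5 (step 5): P = [1, 5] / [4, 6] / [9];  Q = [1, 2] / [3, 4] / [5]
  Insert 8 (step 6): P = [1, 5, 8] / [4, 6] / [9];  Q = [1, 2, 6] / [3, 4] / [5]
  Insert 2 (step 7): P = [1, 2, 8] / [4, 5] / [6] / [9];  Q = [1, 2, 6] / [3, 4] / [5] / [7]
  Insert 7 (step 8): P = [1, 2, 7] / [4, 5, 8] / [6] / [9];  Q = [1, 2, 6] / [3, 4, 8] / [5] / [7]
  Insert 3 (step 9): P = [1, 2, 3] / [4, 5, 7] / [6, 8] / [9];  Q = [1, 2, 6] / [3, 4, 8] / [5, 9] / [7]
Final shape: (3, 3, 2, 1).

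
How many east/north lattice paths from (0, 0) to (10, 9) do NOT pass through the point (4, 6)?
Number of paths = 74738

Total paths from (0, 0) to (10, 9): C(19, 10) = 92378. Paths through (4, 6): (paths (0, 0) → (4, 6)) × (paths (4, 6) → (10, 9)) = C(10, 4) · C(9, 6) = 210 · 84 = 17640. Avoidance count = 92378 − 17640 = 74738.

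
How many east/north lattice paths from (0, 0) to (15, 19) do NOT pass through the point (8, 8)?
Number of paths = 1446392640

Total paths from (0, 0) to (15, 19): C(34, 15) = 1855967520. Paths through (8, 8): (paths (0, 0) → (8, 8)) × (paths (8, 8) → (15, 19)) = C(16, 8) · C(18, 7) = 12870 · 31824 = 409574880. Avoidance count = 1855967520 − 409574880 = 1446392640.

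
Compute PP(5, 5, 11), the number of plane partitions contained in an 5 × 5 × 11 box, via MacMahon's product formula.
PP(5, 5, 11) = 46960429261824

Evaluate the triple product over i = 1..5, j = 1..5, k = 1..11. The factors are (2/1) · (3/2) · (4/3) · (5/4) · (6/5) · (7/6) · (8/7) · (9/8) · … (275 factors total). The numerators and denominators telescope so the product is an integer; carrying out the multiplication exactly gives PP(5, 5, 11) = 46960429261824.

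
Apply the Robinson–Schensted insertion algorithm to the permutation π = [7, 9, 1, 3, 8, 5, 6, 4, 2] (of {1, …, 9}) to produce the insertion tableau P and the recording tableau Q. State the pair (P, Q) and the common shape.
P = [1, 2, 4, 6] / [3, 8] / [5] / [7] / [9];  Q = [1, 2, 5, 7] / [3, 4] / [6] / [8] / [9];  common shape = (4, 2, 1, 1, 1)

Row-insert the values π_1, π_2, … into P one at a time, bumping the leftmost entry strictly greater than the inserted value down to the next row. The recording tableau Q records, in position (i, j), the step at which that cell was added to P.
  Insert 7 (step 1): P = [7];  Q = [1]
  Insert 9 (step 2): P = [7, 9];  Q = [1, 2]
  Insert 1 (step 3): P = [1, 9] / [7];  Q = [1, 2] / [3]
  Insert 3 (step 4): P = [1, 3] / [7, 9];  Q = [1, 2] / [3, 4]
  Insert 8 (step 5): P = [1, 3, 8] / [7, 9];  Q = [1, 2, 5] / [3, 4]
  Insert 5 (step 6): P = [1, 3, 5] / [7, 8] / [9];  Q = [1, 2, 5] / [3, 4] / [6]
  Insert 6 (step 7): P = [1, 3, 5, 6] / [7, 8] / [9];  Q = [1, 2, 5, 7] / [3, 4] / [6]
  Insert 4 (step 8): P = [1, 3, 4, 6] / [5, 8] / [7] / [9];  Q = [1, 2, 5, 7] / [3, 4] / [6] / [8]
  Insert 2 (step 9): P = [1, 2, 4, 6] / [3, 8] / [5] / [7] / [9];  Q = [1, 2, 5, 7] / [3, 4] / [6] / [8] / [9]
Final shape: (4, 2, 1, 1, 1).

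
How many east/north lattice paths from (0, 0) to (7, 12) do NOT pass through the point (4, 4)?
Number of paths = 38838

Total paths from (0, 0) to (7, 12): C(19, 7) = 50388. Paths through (4, 4): (paths (0, 0) → (4, 4)) × (paths (4, 4) → (7, 12)) = C(8, 4) · C(11, 3) = 70 · 165 = 11550. Avoidance count = 50388 − 11550 = 38838.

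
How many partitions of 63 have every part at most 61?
p(63, parts ≤ 61) = 1505497

Use the recurrence p(n, m) = p(n, m−1) + p(n−m, m): either the largest part is < m (count p(n, m−1)) or the largest part is exactly m (remove one copy of m, count p(n−m, m)). With p(0, ·) = 1 this gives p(63, parts ≤ 61) = 1505497. (By conjugating Young diagrams, this also counts partitions of 63 into at most 61 parts.)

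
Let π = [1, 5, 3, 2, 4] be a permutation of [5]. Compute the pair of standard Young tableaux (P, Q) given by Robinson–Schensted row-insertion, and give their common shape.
P = [1, 2, 4] / [3] / [5];  Q = [1, 2, 5] / [3] / [4];  common shape = (3, 1, 1)

Row-insert the values π_1, π_2, … into P one at a time, bumping the leftmost entry strictly greater than the inserted value down to the next row. The recording tableau Q records, in position (i, j), the step at which that cell was added to P.
  Insert 1 (step 1): P = [1];  Q = [1]
  Insert 5 (step 2): P = [1, 5];  Q = [1, 2]
  Insert 3 (step 3): P = [1, 3] / [5];  Q = [1, 2] / [3]
  Insert 2 (step 4): P = [1, 2] / [3] / [5];  Q = [1, 2] / [3] / [4]
  Insert 4 (step 5): P = [1, 2, 4] / [3] / [5];  Q = [1, 2, 5] / [3] / [4]
Final shape: (3, 1, 1).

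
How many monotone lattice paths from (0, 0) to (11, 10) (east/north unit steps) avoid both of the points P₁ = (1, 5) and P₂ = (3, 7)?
Number of paths = 320838

Inclusion–exclusion. Total paths: C(21, 11) = 352716. Through P₁: C(6, 1)·C(15, 10) = 18018. Through P₂: C(10, 3)·C(11, 8) = 19800. Since P₁ is strictly southwest of P₂, a monotone path through both must visit P₁ then P₂; paths through both = C(6, 1)·C(4, 2)·C(11, 8) = 5940. Avoid both = 352716 − 18018 − 19800 + 5940 = 320838.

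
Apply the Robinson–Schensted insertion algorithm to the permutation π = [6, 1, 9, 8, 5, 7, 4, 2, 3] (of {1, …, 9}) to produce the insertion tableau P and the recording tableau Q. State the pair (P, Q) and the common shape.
P = [1, 2, 3] / [4, 7] / [5, 8] / [6] / [9];  Q = [1, 3, 6] / [2, 4] / [5, 9] / [7] / [8];  common shape = (3, 2, 2, 1, 1)

Row-insert the values π_1, π_2, … into P one at a time, bumping the leftmost entry strictly greater than the inserted value down to the next row. The recording tableau Q records, in position (i, j), the step at which that cell was added to P.
  Insert 6 (step 1): P = [6];  Q = [1]
  Insert 1 (step 2): P = [1] / [6];  Q = [1] / [2]
  Insert 9 (step 3): P = [1, 9] / [6];  Q = [1, 3] / [2]
  Insert 8 (step 4): P = [1, 8] / [6, 9];  Q = [1, 3] / [2, 4]
  Insert 5 (step 5): P = [1, 5] / [6, 8] / [9];  Q = [1, 3] / [2, 4] / [5]
  Insert 7 (step 6): P = [1, 5, 7] / [6, 8] / [9];  Q = [1, 3, 6] / [2, 4] / [5]
  Insert 4 (step 7): P = [1, 4, 7] / [5, 8] / [6] / [9];  Q = [1, 3, 6] / [2, 4] / [5] / [7]
  Insert 2 (step 8): P = [1, 2, 7] / [4, 8] / [5] / [6] / [9];  Q = [1, 3, 6] / [2, 4] / [5] / [7] / [8]
  Insert 3 (step 9): P = [1, 2, 3] / [4, 7] / [5, 8] / [6] / [9];  Q = [1, 3, 6] / [2, 4] / [5, 9] / [7] / [8]
Final shape: (3, 2, 2, 1, 1).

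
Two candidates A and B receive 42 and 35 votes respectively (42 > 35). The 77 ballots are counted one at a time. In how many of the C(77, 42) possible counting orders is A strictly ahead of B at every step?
Strict-lead orderings = 909101747848285690860

Total orderings of the 77 votes with 42 for A: C(77, 42) = 10000119226331142599460. By the Bertrand ballot formula (Cycle Lemma / reflection principle), the number of orderings in which A is strictly ahead of B throughout is (p − q)/(p + q) · C(p + q, p) = (42 − 35)/(42 + 35) · 10000119226331142599460 = 909101747848285690860.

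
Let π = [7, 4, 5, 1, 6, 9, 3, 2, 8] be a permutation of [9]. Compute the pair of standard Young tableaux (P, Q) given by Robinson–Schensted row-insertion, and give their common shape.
P = [1, 2, 6, 8] / [3, 5, 9] / [4] / [7];  Q = [1, 3, 5, 6] / [2, 7, 9] / [4] / [8];  common shape = (4, 3, 1, 1)

Row-insert the values π_1, π_2, … into P one at a time, bumping the leftmost entry strictly greater than the inserted value down to the next row. The recording tableau Q records, in position (i, j), the step at which that cell was added to P.
  Insert 7 (step 1): P = [7];  Q = [1]
  Insert 4 (step 2): P = [4] / [7];  Q = [1] / [2]
  Insert 5 (step 3): P = [4, 5] / [7];  Q = [1, 3] / [2]
  Insert 1 (step 4): P = [1, 5] / [4] / [7];  Q = [1, 3] / [2] / [4]
  Insert 6 (step 5): P = [1, 5, 6] / [4] / [7];  Q = [1, 3, 5] / [2] / [4]
  Insert 9 (step 6): P = [1, 5, 6, 9] / [4] / [7];  Q = [1, 3, 5, 6] / [2] / [4]
  Insert 3 (step 7): P = [1, 3, 6, 9] / [4, 5] / [7];  Q = [1, 3, 5, 6] / [2, 7] / [4]
  Insert 2 (step 8): P = [1, 2, 6, 9] / [3, 5] / [4] / [7];  Q = [1, 3, 5, 6] / [2, 7] / [4] / [8]
  Insert 8 (step 9): P = [1, 2, 6, 8] / [3, 5, 9] / [4] / [7];  Q = [1, 3, 5, 6] / [2, 7, 9] / [4] / [8]
Final shape: (4, 3, 1, 1).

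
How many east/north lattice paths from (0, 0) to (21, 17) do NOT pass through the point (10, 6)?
Number of paths = 23132043924

Total paths from (0, 0) to (21, 17): C(38, 21) = 28781143380. Paths through (10, 6): (paths (0, 0) → (10, 6)) × (paths (10, 6) → (21, 17)) = C(16, 10) · C(22, 11) = 8008 · 705432 = 5649099456. Avoidance count = 28781143380 − 5649099456 = 23132043924.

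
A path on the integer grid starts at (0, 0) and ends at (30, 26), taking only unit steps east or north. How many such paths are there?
Number of paths = 6646448384109072

A monotone lattice path from (0, 0) to (30, 26) consists of 30 east steps and 26 north steps in some order, so it is determined by which 30 of the 56 steps are east. The count is C(56, 30) = 6646448384109072.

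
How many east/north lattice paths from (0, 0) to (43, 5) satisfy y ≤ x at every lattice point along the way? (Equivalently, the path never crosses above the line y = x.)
Number of paths = 1517724

By the reflection principle (André's argument), the number of monotone paths to (43, 5) with n ≤ m that never go above y = x is C(48, 43) − C(48, 44) = 1712304 − 194580 = 1517724.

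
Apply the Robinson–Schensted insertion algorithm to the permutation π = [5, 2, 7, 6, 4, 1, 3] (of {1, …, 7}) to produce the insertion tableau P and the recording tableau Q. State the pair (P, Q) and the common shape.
P = [1, 3] / [2, 4] / [5, 6] / [7];  Q = [1, 3] / [2, 4] / [5, 7] / [6];  common shape = (2, 2, 2, 1)

Row-insert the values π_1, π_2, … into P one at a time, bumping the leftmost entry strictly greater than the inserted value down to the next row. The recording tableau Q records, in position (i, j), the step at which that cell was added to P.
  Insert 5 (step 1): P = [5];  Q = [1]
  Insert 2 (step 2): P = [2] / [5];  Q = [1] / [2]
  Insert 7 (step 3): P = [2, 7] / [5];  Q = [1, 3] / [2]
  Insert 6 (step 4): P = [2, 6] / [5, 7];  Q = [1, 3] / [2, 4]
  Insert 4 (step 5): P = [2, 4] / [5, 6] / [7];  Q = [1, 3] / [2, 4] / [5]
  Insert 1 (step 6): P = [1, 4] / [2, 6] / [5] / [7];  Q = [1, 3] / [2, 4] / [5] / [6]
  Insert 3 (step 7): P = [1, 3] / [2, 4] / [5, 6] / [7];  Q = [1, 3] / [2, 4] / [5, 7] / [6]
Final shape: (2, 2, 2, 1).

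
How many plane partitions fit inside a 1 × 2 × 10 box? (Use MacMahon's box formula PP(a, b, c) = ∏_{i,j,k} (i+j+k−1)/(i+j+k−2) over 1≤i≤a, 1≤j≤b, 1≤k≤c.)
PP(1, 2, 10) = 66

Evaluate the triple product over i = 1..1, j = 1..2, k = 1..10. The factors are (2/1) · (3/2) · (4/3) · (5/4) · (6/5) · (7/6) · (8/7) · (9/8) · … (20 factors total). The numerators and denominators telescope so the product is an integer; carrying out the multiplication exactly gives PP(1, 2, 10) = 66.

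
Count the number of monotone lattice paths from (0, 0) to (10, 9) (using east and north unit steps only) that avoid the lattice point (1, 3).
Number of paths = 72358

Total paths from (0, 0) to (10, 9): C(19, 10) = 92378. Paths through (1, 3): (paths (0, 0) → (1, 3)) × (paths (1, 3) → (10, 9)) = C(4, 1) · C(15, 9) = 4 · 5005 = 20020. Avoidance count = 92378 − 20020 = 72358.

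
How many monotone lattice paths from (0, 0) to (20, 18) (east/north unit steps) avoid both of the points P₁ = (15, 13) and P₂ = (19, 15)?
Number of paths = 18965235810

Inclusion–exclusion. Total paths: C(38, 20) = 33578000610. Through P₁: C(28, 15)·C(10, 5) = 9435424320. Through P₂: C(34, 19)·C(4, 1) = 7423870080. Since P₁ is strictly southwest of P₂, a monotone path through both must visit P₁ then P₂; paths through both = C(28, 15)·C(6, 4)·C(4, 1) = 2246529600. Avoid both = 33578000610 − 9435424320 − 7423870080 + 2246529600 = 18965235810.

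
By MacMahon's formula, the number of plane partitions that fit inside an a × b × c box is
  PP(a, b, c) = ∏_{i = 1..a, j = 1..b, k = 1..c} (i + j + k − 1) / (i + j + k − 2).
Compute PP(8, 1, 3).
PP(8, 1, 3) = 165

Evaluate the triple product over i = 1..8, j = 1..1, k = 1..3. The factors are (2/1) · (3/2) · (4/3) · (3/2) · (4/3) · (5/4) · (4/3) · (5/4) · … (24 factors total). The numerators and denominators telescope so the product is an integer; carrying out the multiplication exactly gives PP(8, 1, 3) = 165.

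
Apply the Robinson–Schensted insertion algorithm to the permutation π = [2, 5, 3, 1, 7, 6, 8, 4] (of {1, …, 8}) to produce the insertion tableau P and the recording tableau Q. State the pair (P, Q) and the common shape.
P = [1, 3, 4, 8] / [2, 6] / [5, 7];  Q = [1, 2, 5, 7] / [3, 6] / [4, 8];  common shape = (4, 2, 2)

Row-insert the values π_1, π_2, … into P one at a time, bumping the leftmost entry strictly greater than the inserted value down to the next row. The recording tableau Q records, in position (i, j), the step at which that cell was added to P.
  Insert 2 (step 1): P = [2];  Q = [1]
  Insert 5 (step 2): P = [2, 5];  Q = [1, 2]
  Insert 3 (step 3): P = [2, 3] / [5];  Q = [1, 2] / [3]
  Insert 1 (step 4): P = [1, 3] / [2] / [5];  Q = [1, 2] / [3] / [4]
  Insert 7 (step 5): P = [1, 3, 7] / [2] / [5];  Q = [1, 2, 5] / [3] / [4]
  Insert 6 (step 6): P = [1, 3, 6] / [2, 7] / [5];  Q = [1, 2, 5] / [3, 6] / [4]
  Insert 8 (step 7): P = [1, 3, 6, 8] / [2, 7] / [5];  Q = [1, 2, 5, 7] / [3, 6] / [4]
  Insert 4 (step 8): P = [1, 3, 4, 8] / [2, 6] / [5, 7];  Q = [1, 2, 5, 7] / [3, 6] / [4, 8]
Final shape: (4, 2, 2).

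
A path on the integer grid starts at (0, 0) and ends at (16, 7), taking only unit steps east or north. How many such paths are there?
Number of paths = 245157

A monotone lattice path from (0, 0) to (16, 7) consists of 16 east steps and 7 north steps in some order, so it is determined by which 16 of the 23 steps are east. The count is C(23, 16) = 245157.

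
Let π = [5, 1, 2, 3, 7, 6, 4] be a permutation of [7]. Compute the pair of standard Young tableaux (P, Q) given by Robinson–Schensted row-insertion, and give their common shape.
P = [1, 2, 3, 4] / [5, 6] / [7];  Q = [1, 3, 4, 5] / [2, 6] / [7];  common shape = (4, 2, 1)

Row-insert the values π_1, π_2, … into P one at a time, bumping the leftmost entry strictly greater than the inserted value down to the next row. The recording tableau Q records, in position (i, j), the step at which that cell was added to P.
  Insert 5 (step 1): P = [5];  Q = [1]
  Insert 1 (step 2): P = [1] / [5];  Q = [1] / [2]
  Insert 2 (step 3): P = [1, 2] / [5];  Q = [1, 3] / [2]
  Insert 3 (step 4): P = [1, 2, 3] / [5];  Q = [1, 3, 4] / [2]
  Insert 7 (step 5): P = [1, 2, 3, 7] / [5];  Q = [1, 3, 4, 5] / [2]
  Insert 6 (step 6): P = [1, 2, 3, 6] / [5, 7];  Q = [1, 3, 4, 5] / [2, 6]
  Insert 4 (step 7): P = [1, 2, 3, 4] / [5, 6] / [7];  Q = [1, 3, 4, 5] / [2, 6] / [7]
Final shape: (4, 2, 1).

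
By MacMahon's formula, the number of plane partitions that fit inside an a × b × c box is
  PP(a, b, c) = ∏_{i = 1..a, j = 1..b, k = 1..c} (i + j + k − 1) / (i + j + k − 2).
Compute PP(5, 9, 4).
PP(5, 9, 4) = 23029990984

Evaluate the triple product over i = 1..5, j = 1..9, k = 1..4. The factors are (2/1) · (3/2) · (4/3) · (5/4) · (3/2) · (4/3) · (5/4) · (6/5) · … (180 factors total). The numerators and denominators telescope so the product is an integer; carrying out the multiplication exactly gives PP(5, 9, 4) = 23029990984.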